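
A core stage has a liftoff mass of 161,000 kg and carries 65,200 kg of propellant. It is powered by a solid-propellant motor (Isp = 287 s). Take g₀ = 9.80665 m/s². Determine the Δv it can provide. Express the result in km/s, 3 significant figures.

v_e = Isp · g₀ = 287 × 9.80665 = 2814.5 m/s.
m_f = m₀ − m_prop = 161,000 − 65,200 = 95,800 kg.
Using Δv = v_e ln(m₀/m_f): Δv = v_e · ln(m₀/m_f) = 2814.5 × ln(1.681) = 2814.5 × 0.5191 ≈ 1461.1 m/s.

Δv ≈ 1.46 km/s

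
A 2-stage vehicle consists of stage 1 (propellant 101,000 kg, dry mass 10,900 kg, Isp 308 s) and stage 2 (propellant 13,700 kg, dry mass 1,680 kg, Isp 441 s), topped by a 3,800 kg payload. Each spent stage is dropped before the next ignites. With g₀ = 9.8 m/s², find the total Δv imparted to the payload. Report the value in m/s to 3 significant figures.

Δv ≈ 9860 m/s

Ignition mass of stage 1 = 101,000+10,900 + 13,700+1,680 + 3,800 = 131,080 kg.
Stage 1: m₀ = 131,080 kg, m_f = 131,080 − 101,000 = 30,080 kg; Δv = 308×9.8×ln(4.358) = 3018.4×1.4719 ≈ 4443 m/s.
Stage 2: m₀ = 19,180 kg, m_f = 19,180 − 13,700 = 5,480 kg; Δv = 441×9.8×ln(3.5) = 4321.8×1.2528 ≈ 5414 m/s.
Total Δv = 4443 + 5414 = 9857 m/s.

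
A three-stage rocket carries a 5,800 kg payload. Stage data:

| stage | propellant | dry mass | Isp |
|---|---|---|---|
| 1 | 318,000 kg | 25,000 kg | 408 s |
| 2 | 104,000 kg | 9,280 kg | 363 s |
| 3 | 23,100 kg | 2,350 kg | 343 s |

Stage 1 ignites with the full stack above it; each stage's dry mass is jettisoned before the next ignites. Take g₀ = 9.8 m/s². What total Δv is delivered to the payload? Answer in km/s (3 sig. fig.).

Ignition mass of stage 1 = 318,000+25,000 + 104,000+9,280 + 23,100+2,350 + 5,800 = 487,530 kg.
Stage 1: m₀ = 487,530 kg, m_f = 487,530 − 318,000 = 169,530 kg; Δv = 408×9.8×ln(2.876) = 3998.4×1.0563 ≈ 4224 m/s.
Stage 2: m₀ = 144,530 kg, m_f = 144,530 − 104,000 = 40,530 kg; Δv = 363×9.8×ln(3.566) = 3557.4×1.2714 ≈ 4523 m/s.
Stage 3: m₀ = 31,250 kg, m_f = 31,250 − 23,100 = 8,150 kg; Δv = 343×9.8×ln(3.834) = 3361.4×1.3440 ≈ 4518 m/s.
Total Δv = 4224 + 4523 + 4518 = 13265 m/s.

Δv ≈ 13.3 km/s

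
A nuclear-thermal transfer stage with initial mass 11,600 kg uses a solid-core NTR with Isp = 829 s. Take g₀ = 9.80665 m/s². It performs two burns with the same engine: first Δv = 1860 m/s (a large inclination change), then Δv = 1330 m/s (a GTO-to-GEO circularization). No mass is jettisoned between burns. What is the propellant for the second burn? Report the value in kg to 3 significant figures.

propellant for the second burn ≈ 1390 kg

v_e = Isp · g₀ = 829 × 9.80665 = 8129.7 m/s.
After the first burn: m = 11600 × exp(−1860/8129.7) = 11600 × 0.79550 = 9,227.8 kg.
After the second burn: m = 9,227.8 × exp(−1330/8129.7) = 9,227.8 × 0.84908 = 7,835.14 kg.
Second-burn propellant = 9,227.8 − 7,835.14 = 1,392.66 kg.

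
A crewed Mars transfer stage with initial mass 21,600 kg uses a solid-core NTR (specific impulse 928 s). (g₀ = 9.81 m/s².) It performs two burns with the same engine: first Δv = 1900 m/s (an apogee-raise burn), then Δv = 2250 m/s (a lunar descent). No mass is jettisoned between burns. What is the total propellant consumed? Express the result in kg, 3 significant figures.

v_e = Isp · g₀ = 928 × 9.81 = 9103.7 m/s.
After the first burn: m = 21600 × exp(−1900/9103.7) = 21600 × 0.81163 = 17,531.2 kg.
After the second burn: m = 17,531.2 × exp(−2250/9103.7) = 17,531.2 × 0.78102 = 13,692.2 kg.
Total propellant = m₀ − m_final = 21600 − 13,692.2 = 7,907.8 kg.

total propellant consumed ≈ 7910 kg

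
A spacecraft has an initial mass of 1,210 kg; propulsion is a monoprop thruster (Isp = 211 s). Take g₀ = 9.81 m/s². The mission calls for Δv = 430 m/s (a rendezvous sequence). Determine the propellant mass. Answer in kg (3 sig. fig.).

v_e = Isp · g₀ = 211 × 9.81 = 2069.9 m/s.
Rocket equation: m₀/m_f = exp(Δv / v_e) = exp(430 / 2069.9) = exp(0.2077) = 1.2309.
m_f = 1,210 / 1.2309 = 983.021 kg, so propellant = m₀ − m_f = 1,210 − 983.021 = 226.979 kg.

propellant mass ≈ 227 kg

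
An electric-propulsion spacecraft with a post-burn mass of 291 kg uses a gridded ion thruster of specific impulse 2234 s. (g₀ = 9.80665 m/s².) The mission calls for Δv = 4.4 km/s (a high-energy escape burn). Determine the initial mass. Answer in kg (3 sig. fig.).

v_e = Isp · g₀ = 2234 × 9.80665 = 21908.1 m/s.
m₀/m_f = exp(Δv / v_e) = exp(4400 / 21908.1) = exp(0.2008) = 1.2224.
m₀ = m_f × 1.2224 = 291 × 1.2224 = 355.718 kg.

initial mass ≈ 356 kg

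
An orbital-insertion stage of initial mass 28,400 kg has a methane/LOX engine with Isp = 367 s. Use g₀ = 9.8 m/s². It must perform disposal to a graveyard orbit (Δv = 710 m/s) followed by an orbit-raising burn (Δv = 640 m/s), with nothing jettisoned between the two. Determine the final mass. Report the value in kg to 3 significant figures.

final mass ≈ 19500 kg

v_e = Isp · g₀ = 367 × 9.8 = 3596.6 m/s.
After the first burn: m = 28400 × exp(−710/3596.6) = 28400 × 0.82086 = 23,312.4 kg.
After the second burn: m = 23,312.4 × exp(−640/3596.6) = 23,312.4 × 0.83699 = 19,512.2 kg.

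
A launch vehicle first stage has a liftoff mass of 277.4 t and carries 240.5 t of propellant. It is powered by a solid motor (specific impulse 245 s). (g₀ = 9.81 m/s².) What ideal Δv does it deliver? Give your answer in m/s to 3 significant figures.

Δv ≈ 4850 m/s

v_e = Isp · g₀ = 245 × 9.81 = 2403.5 m/s.
m_f = m₀ − m_prop = 277.4 − 240.5 = 36.9 t.
Using Δv = v_e ln(m₀/m_f): Δv = v_e · ln(m₀/m_f) = 2403.5 × ln(7.518) = 2403.5 × 2.0172 ≈ 4848.4 m/s.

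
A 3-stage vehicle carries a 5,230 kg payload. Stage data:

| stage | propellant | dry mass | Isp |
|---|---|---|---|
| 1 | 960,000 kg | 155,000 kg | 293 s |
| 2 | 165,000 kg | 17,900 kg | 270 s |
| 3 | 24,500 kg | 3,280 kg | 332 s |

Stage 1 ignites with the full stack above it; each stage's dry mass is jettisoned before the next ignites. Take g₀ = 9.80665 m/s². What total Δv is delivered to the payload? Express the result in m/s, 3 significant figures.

Δv ≈ 11900 m/s

Ignition mass of stage 1 = 960,000+155,000 + 165,000+17,900 + 24,500+3,280 + 5,230 = 1,330,910 kg.
Stage 1: m₀ = 1,330,910 kg, m_f = 1,330,910 − 960,000 = 370,910 kg; Δv = 293×9.80665×ln(3.588) = 2873.3×1.2777 ≈ 3671 m/s.
Stage 2: m₀ = 215,910 kg, m_f = 215,910 − 165,000 = 50,910 kg; Δv = 270×9.80665×ln(4.241) = 2647.8×1.4448 ≈ 3826 m/s.
Stage 3: m₀ = 33,010 kg, m_f = 33,010 − 24,500 = 8,510 kg; Δv = 332×9.80665×ln(3.879) = 3255.8×1.3556 ≈ 4413 m/s.
Total Δv = 3671 + 3826 + 4413 = 11910 m/s.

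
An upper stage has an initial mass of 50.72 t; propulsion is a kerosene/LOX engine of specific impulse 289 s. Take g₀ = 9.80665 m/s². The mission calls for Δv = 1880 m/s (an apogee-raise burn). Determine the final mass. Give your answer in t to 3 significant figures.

final mass ≈ 26.1 t

v_e = Isp · g₀ = 289 × 9.80665 = 2834.1 m/s.
Rocket equation: m₀/m_f = exp(Δv / v_e) = exp(1880 / 2834.1) = exp(0.6633) = 1.9413.
m_f = m₀ / 1.9413 = 50.72 / 1.9413 = 26.1268 t.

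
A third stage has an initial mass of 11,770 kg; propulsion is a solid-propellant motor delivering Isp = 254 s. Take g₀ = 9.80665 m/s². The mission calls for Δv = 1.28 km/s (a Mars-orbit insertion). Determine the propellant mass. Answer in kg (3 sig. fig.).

propellant mass ≈ 4730 kg

v_e = Isp · g₀ = 254 × 9.80665 = 2490.9 m/s.
Using Δv = v_e ln(m₀/m_f): m₀/m_f = exp(Δv / v_e) = exp(1280 / 2490.9) = exp(0.5139) = 1.6718.
m_f = 11,770 / 1.6718 = 7,040.32 kg, so propellant = m₀ − m_f = 11,770 − 7,040.32 = 4,729.68 kg.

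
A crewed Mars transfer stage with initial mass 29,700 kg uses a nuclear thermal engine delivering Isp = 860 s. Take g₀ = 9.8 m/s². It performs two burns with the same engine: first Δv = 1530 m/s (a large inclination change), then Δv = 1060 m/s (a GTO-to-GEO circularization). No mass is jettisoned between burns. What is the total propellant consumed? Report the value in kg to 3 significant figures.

v_e = Isp · g₀ = 860 × 9.8 = 8428.0 m/s.
After the first burn: m = 29700 × exp(−1530/8428.0) = 29700 × 0.83399 = 24,769.5 kg.
After the second burn: m = 24,769.5 × exp(−1060/8428.0) = 24,769.5 × 0.88182 = 21,842.2 kg.
Total propellant = m₀ − m_final = 29700 − 21,842.2 = 7,857.8 kg.

total propellant consumed ≈ 7860 kg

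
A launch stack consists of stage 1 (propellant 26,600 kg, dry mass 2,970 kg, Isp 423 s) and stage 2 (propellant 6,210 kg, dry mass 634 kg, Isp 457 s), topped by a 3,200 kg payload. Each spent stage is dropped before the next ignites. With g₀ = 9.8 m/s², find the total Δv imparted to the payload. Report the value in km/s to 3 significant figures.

Ignition mass of stage 1 = 26,600+2,970 + 6,210+634 + 3,200 = 39,614 kg.
Stage 1: m₀ = 39,614 kg, m_f = 39,614 − 26,600 = 13,014 kg; Δv = 423×9.8×ln(3.044) = 4145.4×1.1132 ≈ 4614 m/s.
Stage 2: m₀ = 10,044 kg, m_f = 10,044 − 6,210 = 3,834 kg; Δv = 457×9.8×ln(2.62) = 4478.6×0.9631 ≈ 4313 m/s.
Total Δv = 4614 + 4313 = 8927 m/s.

Δv ≈ 8.93 km/s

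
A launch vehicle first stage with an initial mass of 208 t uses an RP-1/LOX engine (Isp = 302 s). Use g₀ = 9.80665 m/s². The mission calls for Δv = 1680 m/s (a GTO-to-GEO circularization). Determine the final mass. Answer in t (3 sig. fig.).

v_e = Isp · g₀ = 302 × 9.80665 = 2961.6 m/s.
From the ideal rocket equation, m₀/m_f = exp(Δv / v_e) = exp(1680 / 2961.6) = exp(0.5673) = 1.7634.
m_f = m₀ / 1.7634 = 208 / 1.7634 = 117.954 t.

final mass ≈ 118 t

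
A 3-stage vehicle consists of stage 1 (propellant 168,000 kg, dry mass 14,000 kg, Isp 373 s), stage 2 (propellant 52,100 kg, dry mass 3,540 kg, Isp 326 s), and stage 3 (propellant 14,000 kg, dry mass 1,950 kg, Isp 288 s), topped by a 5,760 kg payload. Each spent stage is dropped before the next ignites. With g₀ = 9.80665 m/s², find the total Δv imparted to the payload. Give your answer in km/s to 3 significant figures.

Δv ≈ 10.3 km/s

Ignition mass of stage 1 = 168,000+14,000 + 52,100+3,540 + 14,000+1,950 + 5,760 = 259,350 kg.
Stage 1: m₀ = 259,350 kg, m_f = 259,350 − 168,000 = 91,350 kg; Δv = 373×9.80665×ln(2.839) = 3657.9×1.0435 ≈ 3817 m/s.
Stage 2: m₀ = 77,350 kg, m_f = 77,350 − 52,100 = 25,250 kg; Δv = 326×9.80665×ln(3.063) = 3197.0×1.1195 ≈ 3579 m/s.
Stage 3: m₀ = 21,710 kg, m_f = 21,710 − 14,000 = 7,710 kg; Δv = 288×9.80665×ln(2.816) = 2824.3×1.0353 ≈ 2924 m/s.
Total Δv = 3817 + 3579 + 2924 = 10320 m/s.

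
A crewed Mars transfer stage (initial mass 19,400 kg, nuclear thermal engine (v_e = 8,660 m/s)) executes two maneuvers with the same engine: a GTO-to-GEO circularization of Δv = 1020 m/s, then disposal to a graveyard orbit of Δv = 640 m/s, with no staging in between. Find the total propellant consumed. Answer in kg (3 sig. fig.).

After the first burn: m = 19400 × exp(−1020/8660.0) = 19400 × 0.88889 = 17,244.5 kg.
After the second burn: m = 17,244.5 × exp(−640/8660.0) = 17,244.5 × 0.92876 = 16,016 kg.
Total propellant = m₀ − m_final = 19400 − 16,016 = 3,384 kg.

total propellant consumed ≈ 3380 kg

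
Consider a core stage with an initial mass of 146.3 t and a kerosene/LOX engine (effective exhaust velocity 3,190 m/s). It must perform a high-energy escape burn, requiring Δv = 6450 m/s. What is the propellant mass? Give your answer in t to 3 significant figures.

propellant mass ≈ 127 t

Rocket equation: m₀/m_f = exp(Δv / v_e) = exp(6450 / 3190.0) = exp(2.0219) = 7.5530.
m_f = 146.3 / 7.5530 = 19.3698 t, so propellant = m₀ − m_f = 146.3 − 19.3698 = 126.9302 t.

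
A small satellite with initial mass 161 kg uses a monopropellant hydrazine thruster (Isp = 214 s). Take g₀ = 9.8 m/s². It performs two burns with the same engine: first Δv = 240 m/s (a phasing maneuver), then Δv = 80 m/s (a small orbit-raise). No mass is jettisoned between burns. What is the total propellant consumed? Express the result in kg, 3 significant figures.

v_e = Isp · g₀ = 214 × 9.8 = 2097.2 m/s.
After the first burn: m = 161 × exp(−240/2097.2) = 161 × 0.89187 = 143.591 kg.
After the second burn: m = 143.591 × exp(−80/2097.2) = 143.591 × 0.96257 = 138.216 kg.
Total propellant = m₀ − m_final = 161 − 138.216 = 22.784 kg.

total propellant consumed ≈ 22.8 kg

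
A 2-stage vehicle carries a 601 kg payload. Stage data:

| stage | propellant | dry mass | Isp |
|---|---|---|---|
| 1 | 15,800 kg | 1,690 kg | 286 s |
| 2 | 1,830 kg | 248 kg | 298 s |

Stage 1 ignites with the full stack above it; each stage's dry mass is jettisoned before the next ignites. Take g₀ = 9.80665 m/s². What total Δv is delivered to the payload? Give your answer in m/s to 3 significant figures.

Ignition mass of stage 1 = 15,800+1,690 + 1,830+248 + 601 = 20,169 kg.
Stage 1: m₀ = 20,169 kg, m_f = 20,169 − 15,800 = 4,369 kg; Δv = 286×9.80665×ln(4.616) = 2804.7×1.5296 ≈ 4290 m/s.
Stage 2: m₀ = 2,679 kg, m_f = 2,679 − 1,830 = 849 kg; Δv = 298×9.80665×ln(3.155) = 2922.4×1.1491 ≈ 3358 m/s.
Total Δv = 4290 + 3358 = 7648 m/s.

Δv ≈ 7650 m/s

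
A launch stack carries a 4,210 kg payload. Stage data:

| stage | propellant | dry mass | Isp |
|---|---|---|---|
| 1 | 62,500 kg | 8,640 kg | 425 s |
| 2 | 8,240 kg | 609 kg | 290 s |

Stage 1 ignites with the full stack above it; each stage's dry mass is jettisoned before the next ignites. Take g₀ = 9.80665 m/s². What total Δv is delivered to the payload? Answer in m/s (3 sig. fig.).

Δv ≈ 8490 m/s

Ignition mass of stage 1 = 62,500+8,640 + 8,240+609 + 4,210 = 84,199 kg.
Stage 1: m₀ = 84,199 kg, m_f = 84,199 − 62,500 = 21,699 kg; Δv = 425×9.80665×ln(3.88) = 4167.8×1.3559 ≈ 5651 m/s.
Stage 2: m₀ = 13,059 kg, m_f = 13,059 − 8,240 = 4,819 kg; Δv = 290×9.80665×ln(2.71) = 2843.9×0.9969 ≈ 2835 m/s.
Total Δv = 5651 + 2835 = 8486 m/s.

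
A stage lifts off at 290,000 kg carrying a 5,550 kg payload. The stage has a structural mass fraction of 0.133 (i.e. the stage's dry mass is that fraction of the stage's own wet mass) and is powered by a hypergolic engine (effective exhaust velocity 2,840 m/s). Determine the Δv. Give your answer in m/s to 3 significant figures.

Δv ≈ 5400 m/s

Stage wet mass = m₀ − payload = 290,000 − 5,550 = 284,450 kg.
Stage dry mass = ε × stage wet mass = 0.133 × 284,450 = 37,831.9 kg.
Burnout mass m_f = stage dry + payload = 37,831.9 + 5,550 = 43,381.9 kg.
Δv = v_e · ln(290,000/43,381.9) = 2840.0 × ln(6.685) = 2840.0 × 1.8998 ≈ 5396 m/s.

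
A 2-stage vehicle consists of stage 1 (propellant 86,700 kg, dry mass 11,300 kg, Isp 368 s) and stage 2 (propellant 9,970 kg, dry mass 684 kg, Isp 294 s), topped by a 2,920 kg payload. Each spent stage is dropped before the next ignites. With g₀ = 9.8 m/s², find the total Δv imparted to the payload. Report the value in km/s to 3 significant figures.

Δv ≈ 9.23 km/s

Ignition mass of stage 1 = 86,700+11,300 + 9,970+684 + 2,920 = 111,574 kg.
Stage 1: m₀ = 111,574 kg, m_f = 111,574 − 86,700 = 24,874 kg; Δv = 368×9.8×ln(4.486) = 3606.4×1.5009 ≈ 5413 m/s.
Stage 2: m₀ = 13,574 kg, m_f = 13,574 − 9,970 = 3,604 kg; Δv = 294×9.8×ln(3.766) = 2881.2×1.3261 ≈ 3821 m/s.
Total Δv = 5413 + 3821 = 9234 m/s.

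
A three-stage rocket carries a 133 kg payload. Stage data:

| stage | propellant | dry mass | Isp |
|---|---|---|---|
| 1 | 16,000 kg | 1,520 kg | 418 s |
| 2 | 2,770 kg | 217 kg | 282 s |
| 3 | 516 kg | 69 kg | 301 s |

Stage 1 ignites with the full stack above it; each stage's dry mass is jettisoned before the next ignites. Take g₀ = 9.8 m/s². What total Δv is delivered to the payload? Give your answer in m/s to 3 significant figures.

Ignition mass of stage 1 = 16,000+1,520 + 2,770+217 + 516+69 + 133 = 21,225 kg.
Stage 1: m₀ = 21,225 kg, m_f = 21,225 − 16,000 = 5,225 kg; Δv = 418×9.8×ln(4.062) = 4096.4×1.4017 ≈ 5742 m/s.
Stage 2: m₀ = 3,705 kg, m_f = 3,705 − 2,770 = 935 kg; Δv = 282×9.8×ln(3.963) = 2763.6×1.3769 ≈ 3805 m/s.
Stage 3: m₀ = 718 kg, m_f = 718 − 516 = 202 kg; Δv = 301×9.8×ln(3.554) = 2949.8×1.2682 ≈ 3741 m/s.
Total Δv = 5742 + 3805 + 3741 = 13288 m/s.

Δv ≈ 13300 m/s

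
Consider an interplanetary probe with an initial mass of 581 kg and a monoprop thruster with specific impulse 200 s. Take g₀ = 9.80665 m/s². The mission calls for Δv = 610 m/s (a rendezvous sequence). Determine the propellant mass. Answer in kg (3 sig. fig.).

propellant mass ≈ 155 kg

v_e = Isp · g₀ = 200 × 9.80665 = 1961.3 m/s.
m₀/m_f = exp(Δv / v_e) = exp(610 / 1961.3) = exp(0.3110) = 1.3648.
m_f = 581 / 1.3648 = 425.703 kg, so propellant = m₀ − m_f = 581 − 425.703 = 155.297 kg.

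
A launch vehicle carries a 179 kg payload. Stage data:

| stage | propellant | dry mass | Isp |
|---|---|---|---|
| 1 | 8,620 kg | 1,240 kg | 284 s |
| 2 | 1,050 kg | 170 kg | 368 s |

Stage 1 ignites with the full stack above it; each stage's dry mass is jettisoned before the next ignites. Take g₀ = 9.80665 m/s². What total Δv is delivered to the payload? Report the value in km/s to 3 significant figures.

Ignition mass of stage 1 = 8,620+1,240 + 1,050+170 + 179 = 11,259 kg.
Stage 1: m₀ = 11,259 kg, m_f = 11,259 − 8,620 = 2,639 kg; Δv = 284×9.80665×ln(4.266) = 2785.1×1.4508 ≈ 4041 m/s.
Stage 2: m₀ = 1,399 kg, m_f = 1,399 − 1,050 = 349 kg; Δv = 368×9.80665×ln(4.009) = 3608.8×1.3884 ≈ 5011 m/s.
Total Δv = 4041 + 5011 = 9052 m/s.

Δv ≈ 9.05 km/s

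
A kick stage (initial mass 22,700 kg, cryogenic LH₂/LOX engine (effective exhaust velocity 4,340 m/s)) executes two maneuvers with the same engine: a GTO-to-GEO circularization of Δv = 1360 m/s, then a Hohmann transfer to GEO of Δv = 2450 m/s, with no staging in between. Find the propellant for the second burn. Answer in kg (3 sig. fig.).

After the first burn: m = 22700 × exp(−1360/4340.0) = 22700 × 0.73098 = 16,593.2 kg.
After the second burn: m = 16,593.2 × exp(−2450/4340.0) = 16,593.2 × 0.56864 = 9,435.56 kg.
Second-burn propellant = 16,593.2 − 9,435.56 = 7,157.64 kg.

propellant for the second burn ≈ 7160 kg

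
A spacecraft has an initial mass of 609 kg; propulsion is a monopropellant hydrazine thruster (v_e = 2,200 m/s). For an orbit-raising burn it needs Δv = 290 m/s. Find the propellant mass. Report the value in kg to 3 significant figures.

propellant mass ≈ 75.2 kg

Rocket equation: m₀/m_f = exp(Δv / v_e) = exp(290 / 2200.0) = exp(0.1318) = 1.1409.
m_f = 609 / 1.1409 = 533.789 kg, so propellant = m₀ − m_f = 609 − 533.789 = 75.211 kg.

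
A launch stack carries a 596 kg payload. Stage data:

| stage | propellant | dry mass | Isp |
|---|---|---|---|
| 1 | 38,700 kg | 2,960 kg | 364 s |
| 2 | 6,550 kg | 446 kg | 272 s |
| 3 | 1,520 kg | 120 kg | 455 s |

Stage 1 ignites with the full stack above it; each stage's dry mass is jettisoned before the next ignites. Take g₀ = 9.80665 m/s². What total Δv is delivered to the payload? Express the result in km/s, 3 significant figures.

Δv ≈ 13.5 km/s

Ignition mass of stage 1 = 38,700+2,960 + 6,550+446 + 1,520+120 + 596 = 50,892 kg.
Stage 1: m₀ = 50,892 kg, m_f = 50,892 − 38,700 = 12,192 kg; Δv = 364×9.80665×ln(4.174) = 3569.6×1.4289 ≈ 5101 m/s.
Stage 2: m₀ = 9,232 kg, m_f = 9,232 − 6,550 = 2,682 kg; Δv = 272×9.80665×ln(3.442) = 2667.4×1.2361 ≈ 3297 m/s.
Stage 3: m₀ = 2,236 kg, m_f = 2,236 − 1,520 = 716 kg; Δv = 455×9.80665×ln(3.123) = 4462.0×1.1388 ≈ 5081 m/s.
Total Δv = 5101 + 3297 + 5081 = 13479 m/s.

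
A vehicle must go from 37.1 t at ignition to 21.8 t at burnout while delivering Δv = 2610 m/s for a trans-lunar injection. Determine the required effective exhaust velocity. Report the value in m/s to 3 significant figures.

ln(m₀/m_f) = ln(37100/21800) = ln(1.702) = 0.5317.
From the ideal rocket equation, v_e = Δv / ln(m₀/m_f) = 2610 / 0.5317 = 4908.7 m/s.

v_e ≈ 4910 m/s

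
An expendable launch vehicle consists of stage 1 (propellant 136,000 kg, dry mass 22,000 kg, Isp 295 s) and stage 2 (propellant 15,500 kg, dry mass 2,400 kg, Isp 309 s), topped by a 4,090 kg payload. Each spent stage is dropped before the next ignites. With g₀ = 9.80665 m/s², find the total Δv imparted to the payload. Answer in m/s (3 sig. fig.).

Ignition mass of stage 1 = 136,000+22,000 + 15,500+2,400 + 4,090 = 179,990 kg.
Stage 1: m₀ = 179,990 kg, m_f = 179,990 − 136,000 = 43,990 kg; Δv = 295×9.80665×ln(4.092) = 2893.0×1.4089 ≈ 4076 m/s.
Stage 2: m₀ = 21,990 kg, m_f = 21,990 − 15,500 = 6,490 kg; Δv = 309×9.80665×ln(3.388) = 3030.3×1.2203 ≈ 3698 m/s.
Total Δv = 4076 + 3698 = 7774 m/s.

Δv ≈ 7770 m/s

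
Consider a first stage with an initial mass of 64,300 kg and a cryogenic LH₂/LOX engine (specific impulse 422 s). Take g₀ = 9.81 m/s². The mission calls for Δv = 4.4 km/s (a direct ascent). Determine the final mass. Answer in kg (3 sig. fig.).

v_e = Isp · g₀ = 422 × 9.81 = 4139.8 m/s.
m₀/m_f = exp(Δv / v_e) = exp(4400 / 4139.8) = exp(1.0628) = 2.8946.
m_f = m₀ / 2.8946 = 64,300 / 2.8946 = 22,213.8 kg.

final mass ≈ 22200 kg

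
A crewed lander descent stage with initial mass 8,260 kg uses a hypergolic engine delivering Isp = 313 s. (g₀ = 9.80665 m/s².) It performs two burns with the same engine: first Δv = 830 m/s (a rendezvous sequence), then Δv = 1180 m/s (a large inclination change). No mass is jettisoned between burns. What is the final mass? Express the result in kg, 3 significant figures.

final mass ≈ 4290 kg

v_e = Isp · g₀ = 313 × 9.80665 = 3069.5 m/s.
After the first burn: m = 8260 × exp(−830/3069.5) = 8260 × 0.76307 = 6,302.96 kg.
After the second burn: m = 6,302.96 × exp(−1180/3069.5) = 6,302.96 × 0.68084 = 4,291.31 kg.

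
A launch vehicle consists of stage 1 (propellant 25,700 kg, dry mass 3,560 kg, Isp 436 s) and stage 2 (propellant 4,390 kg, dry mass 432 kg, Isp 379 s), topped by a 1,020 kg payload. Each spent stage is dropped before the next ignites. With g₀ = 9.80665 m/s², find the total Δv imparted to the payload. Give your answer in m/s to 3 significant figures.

Ignition mass of stage 1 = 25,700+3,560 + 4,390+432 + 1,020 = 35,102 kg.
Stage 1: m₀ = 35,102 kg, m_f = 35,102 − 25,700 = 9,402 kg; Δv = 436×9.80665×ln(3.733) = 4275.7×1.3173 ≈ 5633 m/s.
Stage 2: m₀ = 5,842 kg, m_f = 5,842 − 4,390 = 1,452 kg; Δv = 379×9.80665×ln(4.023) = 3716.7×1.3921 ≈ 5174 m/s.
Total Δv = 5633 + 5174 = 10807 m/s.

Δv ≈ 10800 m/s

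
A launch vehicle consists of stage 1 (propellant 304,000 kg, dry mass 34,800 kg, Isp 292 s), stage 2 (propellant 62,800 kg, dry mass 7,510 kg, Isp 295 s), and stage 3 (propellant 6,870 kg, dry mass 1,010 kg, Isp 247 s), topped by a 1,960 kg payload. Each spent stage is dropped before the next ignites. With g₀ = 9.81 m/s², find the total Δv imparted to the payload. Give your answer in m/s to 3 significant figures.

Δv ≈ 11000 m/s

Ignition mass of stage 1 = 304,000+34,800 + 62,800+7,510 + 6,870+1,010 + 1,960 = 418,950 kg.
Stage 1: m₀ = 418,950 kg, m_f = 418,950 − 304,000 = 114,950 kg; Δv = 292×9.81×ln(3.645) = 2864.5×1.2933 ≈ 3705 m/s.
Stage 2: m₀ = 80,150 kg, m_f = 80,150 − 62,800 = 17,350 kg; Δv = 295×9.81×ln(4.62) = 2894.0×1.5303 ≈ 4429 m/s.
Stage 3: m₀ = 9,840 kg, m_f = 9,840 − 6,870 = 2,970 kg; Δv = 247×9.81×ln(3.313) = 2423.1×1.1979 ≈ 2903 m/s.
Total Δv = 3705 + 4429 + 2903 = 11037 m/s.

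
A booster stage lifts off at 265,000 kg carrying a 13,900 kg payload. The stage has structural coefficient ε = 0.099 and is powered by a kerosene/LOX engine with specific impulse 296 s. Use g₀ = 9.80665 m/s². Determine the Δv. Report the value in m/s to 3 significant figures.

Δv ≈ 5580 m/s

Stage wet mass = m₀ − payload = 265,000 − 13,900 = 251,100 kg.
Stage dry mass = ε × stage wet mass = 0.099 × 251,100 = 24,858.9 kg.
Burnout mass m_f = stage dry + payload = 24,858.9 + 13,900 = 38,758.9 kg.
v_e = Isp · g₀ = 296 × 9.80665 = 2902.8 m/s.
Δv = v_e · ln(265,000/38,758.9) = 2902.8 × ln(6.837) = 2902.8 × 1.9224 ≈ 5580 m/s.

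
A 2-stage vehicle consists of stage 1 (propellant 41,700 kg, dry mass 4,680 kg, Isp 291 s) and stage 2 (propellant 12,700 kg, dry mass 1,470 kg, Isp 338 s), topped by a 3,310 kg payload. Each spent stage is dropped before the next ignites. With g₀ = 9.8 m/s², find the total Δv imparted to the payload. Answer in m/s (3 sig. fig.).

Δv ≈ 7310 m/s

Ignition mass of stage 1 = 41,700+4,680 + 12,700+1,470 + 3,310 = 63,860 kg.
Stage 1: m₀ = 63,860 kg, m_f = 63,860 − 41,700 = 22,160 kg; Δv = 291×9.8×ln(2.882) = 2851.8×1.0584 ≈ 3018 m/s.
Stage 2: m₀ = 17,480 kg, m_f = 17,480 − 12,700 = 4,780 kg; Δv = 338×9.8×ln(3.657) = 3312.4×1.2966 ≈ 4295 m/s.
Total Δv = 3018 + 4295 = 7313 m/s.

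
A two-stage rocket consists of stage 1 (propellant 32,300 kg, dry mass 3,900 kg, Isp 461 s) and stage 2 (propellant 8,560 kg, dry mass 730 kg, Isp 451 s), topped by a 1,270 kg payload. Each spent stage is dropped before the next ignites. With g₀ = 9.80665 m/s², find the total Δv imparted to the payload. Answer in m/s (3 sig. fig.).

Δv ≈ 12700 m/s

Ignition mass of stage 1 = 32,300+3,900 + 8,560+730 + 1,270 = 46,760 kg.
Stage 1: m₀ = 46,760 kg, m_f = 46,760 − 32,300 = 14,460 kg; Δv = 461×9.80665×ln(3.234) = 4520.9×1.1736 ≈ 5306 m/s.
Stage 2: m₀ = 10,560 kg, m_f = 10,560 − 8,560 = 2,000 kg; Δv = 451×9.80665×ln(5.28) = 4422.8×1.6639 ≈ 7359 m/s.
Total Δv = 5306 + 7359 = 12665 m/s.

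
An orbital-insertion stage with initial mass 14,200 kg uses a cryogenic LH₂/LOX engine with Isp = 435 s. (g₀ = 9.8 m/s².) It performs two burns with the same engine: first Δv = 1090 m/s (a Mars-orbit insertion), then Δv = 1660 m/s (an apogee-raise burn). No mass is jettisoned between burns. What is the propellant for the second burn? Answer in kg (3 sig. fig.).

v_e = Isp · g₀ = 435 × 9.8 = 4263.0 m/s.
After the first burn: m = 14200 × exp(−1090/4263.0) = 14200 × 0.77438 = 10,996.2 kg.
After the second burn: m = 10,996.2 × exp(−1660/4263.0) = 10,996.2 × 0.67747 = 7,449.6 kg.
Second-burn propellant = 10,996.2 − 7,449.6 = 3,546.6 kg.

propellant for the second burn ≈ 3550 kg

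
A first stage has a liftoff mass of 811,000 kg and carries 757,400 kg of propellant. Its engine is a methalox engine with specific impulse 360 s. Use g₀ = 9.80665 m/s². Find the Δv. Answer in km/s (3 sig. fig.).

v_e = Isp · g₀ = 360 × 9.80665 = 3530.4 m/s.
m_f = m₀ − m_prop = 811,000 − 757,400 = 53,600 kg.
From the ideal rocket equation, Δv = v_e · ln(m₀/m_f) = 3530.4 × ln(15.13) = 3530.4 × 2.7167 ≈ 9591.1 m/s.

Δv ≈ 9.59 km/s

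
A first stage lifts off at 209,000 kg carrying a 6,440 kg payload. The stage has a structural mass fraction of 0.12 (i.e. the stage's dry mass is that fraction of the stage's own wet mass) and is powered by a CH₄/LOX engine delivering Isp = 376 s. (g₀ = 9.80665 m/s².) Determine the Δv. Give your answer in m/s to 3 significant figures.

Stage wet mass = m₀ − payload = 209,000 − 6,440 = 202,560 kg.
Stage dry mass = ε × stage wet mass = 0.12 × 202,560 = 24,307.2 kg.
Burnout mass m_f = stage dry + payload = 24,307.2 + 6,440 = 30,747.2 kg.
v_e = Isp · g₀ = 376 × 9.80665 = 3687.3 m/s.
Δv = v_e · ln(209,000/30,747.2) = 3687.3 × ln(6.797) = 3687.3 × 1.9165 ≈ 7067 m/s.

Δv ≈ 7070 m/s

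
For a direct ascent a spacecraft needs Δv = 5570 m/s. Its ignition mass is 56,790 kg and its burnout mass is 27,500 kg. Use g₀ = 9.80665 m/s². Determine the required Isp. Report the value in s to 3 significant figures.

ln(m₀/m_f) = ln(56790/27500) = ln(2.065) = 0.7252.
By the Tsiolkovsky rocket equation, v_e = Δv / ln(m₀/m_f) = 5570 / 0.7252 = 7680.9 m/s.
Isp = v_e / g₀ = 7680.9 / 9.80665 = 783.2 s.

Isp ≈ 783 s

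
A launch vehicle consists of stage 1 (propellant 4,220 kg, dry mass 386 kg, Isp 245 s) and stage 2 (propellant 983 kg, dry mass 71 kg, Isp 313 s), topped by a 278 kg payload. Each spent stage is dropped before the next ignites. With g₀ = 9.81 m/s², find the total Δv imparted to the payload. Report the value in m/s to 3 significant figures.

Δv ≈ 7090 m/s

Ignition mass of stage 1 = 4,220+386 + 983+71 + 278 = 5,938 kg.
Stage 1: m₀ = 5,938 kg, m_f = 5,938 − 4,220 = 1,718 kg; Δv = 245×9.81×ln(3.456) = 2403.5×1.2402 ≈ 2981 m/s.
Stage 2: m₀ = 1,332 kg, m_f = 1,332 − 983 = 349 kg; Δv = 313×9.81×ln(3.817) = 3070.5×1.3394 ≈ 4113 m/s.
Total Δv = 2981 + 4113 = 7094 m/s.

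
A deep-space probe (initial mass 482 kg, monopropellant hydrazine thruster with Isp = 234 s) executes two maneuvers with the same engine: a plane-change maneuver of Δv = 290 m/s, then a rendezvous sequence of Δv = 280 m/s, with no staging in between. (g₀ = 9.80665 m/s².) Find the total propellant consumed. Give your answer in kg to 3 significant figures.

total propellant consumed ≈ 106 kg

v_e = Isp · g₀ = 234 × 9.80665 = 2294.8 m/s.
After the first burn: m = 482 × exp(−290/2294.8) = 482 × 0.88128 = 424.777 kg.
After the second burn: m = 424.777 × exp(−280/2294.8) = 424.777 × 0.88513 = 375.983 kg.
Total propellant = m₀ − m_final = 482 − 375.983 = 106.017 kg.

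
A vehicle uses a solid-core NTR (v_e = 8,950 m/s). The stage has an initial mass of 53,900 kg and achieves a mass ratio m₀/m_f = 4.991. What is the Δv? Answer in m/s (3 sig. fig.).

Using Δv = v_e ln(m₀/m_f): Δv = v_e · ln(4.991) = 8950.0 × 1.6076 ≈ 14388.3 m/s.

Δv ≈ 14400 m/s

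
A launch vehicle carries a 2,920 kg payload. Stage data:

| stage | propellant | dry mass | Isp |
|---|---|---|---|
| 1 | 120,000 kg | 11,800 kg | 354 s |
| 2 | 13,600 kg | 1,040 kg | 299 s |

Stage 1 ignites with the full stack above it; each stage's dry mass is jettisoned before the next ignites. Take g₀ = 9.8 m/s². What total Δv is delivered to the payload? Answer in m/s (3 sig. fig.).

Δv ≈ 10000 m/s

Ignition mass of stage 1 = 120,000+11,800 + 13,600+1,040 + 2,920 = 149,360 kg.
Stage 1: m₀ = 149,360 kg, m_f = 149,360 − 120,000 = 29,360 kg; Δv = 354×9.8×ln(5.087) = 3469.2×1.6267 ≈ 5643 m/s.
Stage 2: m₀ = 17,560 kg, m_f = 17,560 − 13,600 = 3,960 kg; Δv = 299×9.8×ln(4.434) = 2930.2×1.4894 ≈ 4364 m/s.
Total Δv = 5643 + 4364 = 10007 m/s.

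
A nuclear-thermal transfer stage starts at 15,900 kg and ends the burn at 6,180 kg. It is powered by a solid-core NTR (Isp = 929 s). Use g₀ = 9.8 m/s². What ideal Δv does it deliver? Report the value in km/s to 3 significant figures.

Δv ≈ 8.60 km/s

v_e = Isp · g₀ = 929 × 9.8 = 9104.2 m/s.
Rocket equation: Δv = v_e · ln(m₀/m_f) = 9104.2 × ln(2.573) = 9104.2 × 0.9450 ≈ 8603.5 m/s.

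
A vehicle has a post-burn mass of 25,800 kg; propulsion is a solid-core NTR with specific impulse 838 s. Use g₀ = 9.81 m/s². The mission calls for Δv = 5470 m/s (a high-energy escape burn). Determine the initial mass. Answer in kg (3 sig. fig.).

v_e = Isp · g₀ = 838 × 9.81 = 8220.8 m/s.
By the Tsiolkovsky rocket equation, m₀/m_f = exp(Δv / v_e) = exp(5470 / 8220.8) = exp(0.6654) = 1.9452.
m₀ = m_f × 1.9452 = 25,800 × 1.9452 = 50,186.2 kg.

initial mass ≈ 50200 kg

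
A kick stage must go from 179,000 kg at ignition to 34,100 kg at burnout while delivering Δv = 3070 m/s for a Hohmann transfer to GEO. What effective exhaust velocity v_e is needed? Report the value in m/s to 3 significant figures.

ln(m₀/m_f) = ln(179000/34100) = ln(5.249) = 1.6581.
v_e = Δv / ln(m₀/m_f) = 3070 / 1.6581 = 1851.5 m/s.

v_e ≈ 1850 m/s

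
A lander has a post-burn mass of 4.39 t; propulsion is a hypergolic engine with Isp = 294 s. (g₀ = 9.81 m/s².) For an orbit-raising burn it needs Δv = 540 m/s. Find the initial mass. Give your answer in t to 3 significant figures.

initial mass ≈ 5.29 t

v_e = Isp · g₀ = 294 × 9.81 = 2884.1 m/s.
From the ideal rocket equation, m₀/m_f = exp(Δv / v_e) = exp(540 / 2884.1) = exp(0.1872) = 1.2059.
m₀ = m_f × 1.2059 = 4.39 × 1.2059 = 5.2939 t.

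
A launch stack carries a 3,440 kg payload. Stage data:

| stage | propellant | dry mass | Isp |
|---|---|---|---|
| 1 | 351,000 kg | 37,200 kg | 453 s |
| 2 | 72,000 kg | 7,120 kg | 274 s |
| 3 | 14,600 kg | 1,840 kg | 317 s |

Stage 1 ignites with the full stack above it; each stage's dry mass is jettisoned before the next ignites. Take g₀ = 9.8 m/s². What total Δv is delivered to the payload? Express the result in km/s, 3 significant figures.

Δv ≈ 13.3 km/s

Ignition mass of stage 1 = 351,000+37,200 + 72,000+7,120 + 14,600+1,840 + 3,440 = 487,200 kg.
Stage 1: m₀ = 487,200 kg, m_f = 487,200 − 351,000 = 136,200 kg; Δv = 453×9.8×ln(3.577) = 4439.4×1.2746 ≈ 5658 m/s.
Stage 2: m₀ = 99,000 kg, m_f = 99,000 − 72,000 = 27,000 kg; Δv = 274×9.8×ln(3.667) = 2685.2×1.2993 ≈ 3489 m/s.
Stage 3: m₀ = 19,880 kg, m_f = 19,880 − 14,600 = 5,280 kg; Δv = 317×9.8×ln(3.765) = 3106.6×1.3258 ≈ 4119 m/s.
Total Δv = 5658 + 3489 + 4119 = 13266 m/s.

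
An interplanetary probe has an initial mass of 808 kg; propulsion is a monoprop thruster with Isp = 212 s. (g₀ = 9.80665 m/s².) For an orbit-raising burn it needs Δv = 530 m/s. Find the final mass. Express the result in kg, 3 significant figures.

v_e = Isp · g₀ = 212 × 9.80665 = 2079.0 m/s.
m₀/m_f = exp(Δv / v_e) = exp(530 / 2079.0) = exp(0.2549) = 1.2904.
m_f = m₀ / 1.2904 = 808 / 1.2904 = 626.162 kg.

final mass ≈ 626 kg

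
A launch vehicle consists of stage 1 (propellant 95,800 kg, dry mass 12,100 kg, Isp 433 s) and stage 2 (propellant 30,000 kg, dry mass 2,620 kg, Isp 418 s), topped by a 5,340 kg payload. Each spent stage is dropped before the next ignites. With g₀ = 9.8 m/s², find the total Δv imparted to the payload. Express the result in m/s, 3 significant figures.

Δv ≈ 10900 m/s

Ignition mass of stage 1 = 95,800+12,100 + 30,000+2,620 + 5,340 = 145,860 kg.
Stage 1: m₀ = 145,860 kg, m_f = 145,860 − 95,800 = 50,060 kg; Δv = 433×9.8×ln(2.914) = 4243.4×1.0694 ≈ 4538 m/s.
Stage 2: m₀ = 37,960 kg, m_f = 37,960 − 30,000 = 7,960 kg; Δv = 418×9.8×ln(4.769) = 4096.4×1.5621 ≈ 6399 m/s.
Total Δv = 4538 + 6399 = 10937 m/s.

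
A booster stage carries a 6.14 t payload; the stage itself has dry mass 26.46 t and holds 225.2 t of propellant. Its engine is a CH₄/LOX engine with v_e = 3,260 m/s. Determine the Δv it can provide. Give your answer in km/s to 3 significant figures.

Δv ≈ 6.74 km/s

m₀ = payload + dry + propellant = 6.14 + 26.46 + 225.2 = 257.8 t.
m_f = payload + dry = 6.14 + 26.46 = 32.6 t.
Δv = v_e · ln(m₀/m_f) = 3260.0 × ln(7.908) = 3260.0 × 2.0679 ≈ 6741.3 m/s.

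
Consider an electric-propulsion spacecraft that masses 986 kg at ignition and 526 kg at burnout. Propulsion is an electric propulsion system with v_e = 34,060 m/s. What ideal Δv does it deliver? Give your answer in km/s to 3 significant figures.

Rocket equation: Δv = v_e · ln(m₀/m_f) = 34060.0 × ln(1.875) = 34060.0 × 0.6284 ≈ 21401.8 m/s.

Δv ≈ 21.4 km/s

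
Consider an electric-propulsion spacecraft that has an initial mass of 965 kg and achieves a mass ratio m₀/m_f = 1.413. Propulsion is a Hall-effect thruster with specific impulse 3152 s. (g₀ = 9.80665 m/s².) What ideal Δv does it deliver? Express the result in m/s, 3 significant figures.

v_e = Isp · g₀ = 3152 × 9.80665 = 30910.6 m/s.
Δv = v_e · ln(1.413) = 30910.6 × 0.3457 ≈ 10686.2 m/s.

Δv ≈ 10700 m/s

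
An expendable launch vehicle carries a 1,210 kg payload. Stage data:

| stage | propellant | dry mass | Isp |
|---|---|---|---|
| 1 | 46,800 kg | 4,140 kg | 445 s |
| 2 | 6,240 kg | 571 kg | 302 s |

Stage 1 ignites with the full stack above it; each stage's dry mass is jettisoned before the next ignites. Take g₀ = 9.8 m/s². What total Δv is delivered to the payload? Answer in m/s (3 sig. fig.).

Ignition mass of stage 1 = 46,800+4,140 + 6,240+571 + 1,210 = 58,961 kg.
Stage 1: m₀ = 58,961 kg, m_f = 58,961 − 46,800 = 12,161 kg; Δv = 445×9.8×ln(4.848) = 4361.0×1.5786 ≈ 6884 m/s.
Stage 2: m₀ = 8,021 kg, m_f = 8,021 − 6,240 = 1,781 kg; Δv = 302×9.8×ln(4.504) = 2959.6×1.5049 ≈ 4454 m/s.
Total Δv = 6884 + 4454 = 11338 m/s.

Δv ≈ 11300 m/s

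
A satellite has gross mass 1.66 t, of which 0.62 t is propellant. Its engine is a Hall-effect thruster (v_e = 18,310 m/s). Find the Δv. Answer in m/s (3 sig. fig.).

Δv ≈ 8560 m/s

m_f = m₀ − m_prop = 1.66 − 0.62 = 1.04 t.
Δv = v_e · ln(m₀/m_f) = 18310.0 × ln(1.596) = 18310.0 × 0.4676 ≈ 8561.7 m/s.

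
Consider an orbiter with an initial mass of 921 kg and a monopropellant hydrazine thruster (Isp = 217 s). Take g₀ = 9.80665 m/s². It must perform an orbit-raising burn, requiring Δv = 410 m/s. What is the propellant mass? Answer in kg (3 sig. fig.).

v_e = Isp · g₀ = 217 × 9.80665 = 2128.0 m/s.
From the ideal rocket equation, m₀/m_f = exp(Δv / v_e) = exp(410 / 2128.0) = exp(0.1927) = 1.2125.
m_f = 921 / 1.2125 = 759.588 kg, so propellant = m₀ − m_f = 921 − 759.588 = 161.412 kg.

propellant mass ≈ 161 kg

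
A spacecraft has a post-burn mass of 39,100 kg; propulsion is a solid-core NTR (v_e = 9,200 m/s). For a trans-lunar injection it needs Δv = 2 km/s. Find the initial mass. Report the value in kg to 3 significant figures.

m₀/m_f = exp(Δv / v_e) = exp(2000 / 9200.0) = exp(0.2174) = 1.2428.
m₀ = m_f × 1.2428 = 39,100 × 1.2428 = 48,593.5 kg.

initial mass ≈ 48600 kg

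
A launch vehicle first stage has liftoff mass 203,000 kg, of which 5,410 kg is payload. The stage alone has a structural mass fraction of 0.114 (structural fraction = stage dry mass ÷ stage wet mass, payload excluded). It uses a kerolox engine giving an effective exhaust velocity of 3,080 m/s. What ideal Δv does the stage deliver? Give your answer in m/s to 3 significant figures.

Stage wet mass = m₀ − payload = 203,000 − 5,410 = 197,590 kg.
Stage dry mass = ε × stage wet mass = 0.114 × 197,590 = 22,525.3 kg.
Burnout mass m_f = stage dry + payload = 22,525.3 + 5,410 = 27,935.3 kg.
Δv = v_e · ln(203,000/27,935.3) = 3080.0 × ln(7.267) = 3080.0 × 1.9833 ≈ 6109 m/s.

Δv ≈ 6110 m/s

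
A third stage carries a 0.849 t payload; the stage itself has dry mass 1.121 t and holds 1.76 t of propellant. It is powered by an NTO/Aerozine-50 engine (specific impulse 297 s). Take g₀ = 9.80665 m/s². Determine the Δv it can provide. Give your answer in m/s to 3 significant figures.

Δv ≈ 1860 m/s

v_e = Isp · g₀ = 297 × 9.80665 = 2912.6 m/s.
m₀ = payload + dry + propellant = 0.849 + 1.121 + 1.76 = 3.73 t.
m_f = payload + dry = 0.849 + 1.121 = 1.97 t.
Rocket equation: Δv = v_e · ln(m₀/m_f) = 2912.6 × ln(1.893) = 2912.6 × 0.6384 ≈ 1859.3 m/s.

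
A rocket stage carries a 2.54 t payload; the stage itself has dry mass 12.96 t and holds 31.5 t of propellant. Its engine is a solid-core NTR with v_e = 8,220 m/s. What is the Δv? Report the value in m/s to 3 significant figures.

Δv ≈ 9120 m/s

m₀ = payload + dry + propellant = 2.54 + 12.96 + 31.5 = 47 t.
m_f = payload + dry = 2.54 + 12.96 = 15.5 t.
Δv = v_e · ln(m₀/m_f) = 8220.0 × ln(3.032) = 8220.0 × 1.1093 ≈ 9118.5 m/s.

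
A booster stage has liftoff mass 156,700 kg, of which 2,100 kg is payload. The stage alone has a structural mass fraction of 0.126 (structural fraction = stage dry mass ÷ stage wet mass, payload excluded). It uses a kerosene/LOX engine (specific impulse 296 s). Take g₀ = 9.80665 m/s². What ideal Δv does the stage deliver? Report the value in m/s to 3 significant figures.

Δv ≈ 5750 m/s

Stage wet mass = m₀ − payload = 156,700 − 2,100 = 154,600 kg.
Stage dry mass = ε × stage wet mass = 0.126 × 154,600 = 19,479.6 kg.
Burnout mass m_f = stage dry + payload = 19,479.6 + 2,100 = 21,579.6 kg.
v_e = Isp · g₀ = 296 × 9.80665 = 2902.8 m/s.
By the Tsiolkovsky rocket equation, Δv = v_e · ln(156,700/21,579.6) = 2902.8 × ln(7.261) = 2902.8 × 1.9826 ≈ 5755 m/s.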